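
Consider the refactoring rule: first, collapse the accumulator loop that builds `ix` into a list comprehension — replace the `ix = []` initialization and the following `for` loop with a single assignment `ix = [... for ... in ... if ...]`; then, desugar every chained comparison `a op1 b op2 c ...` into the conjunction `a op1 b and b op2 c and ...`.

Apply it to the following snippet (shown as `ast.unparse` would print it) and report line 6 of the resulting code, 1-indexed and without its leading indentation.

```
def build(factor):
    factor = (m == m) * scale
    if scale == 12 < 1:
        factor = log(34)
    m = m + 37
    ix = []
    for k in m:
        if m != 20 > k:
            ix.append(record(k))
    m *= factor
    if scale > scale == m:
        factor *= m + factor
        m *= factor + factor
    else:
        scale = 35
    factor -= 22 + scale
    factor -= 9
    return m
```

ix = [record(k) for k in m if m != 20 and 20 > k]

Transformed code:
def build(factor):
    factor = (m == m) * scale
    if scale == 12 and 12 < 1:
        factor = log(34)
    m = m + 37
    ix = [record(k) for k in m if m != 20 and 20 > k]
    m *= factor
    if scale > scale and scale == m:
        factor *= m + factor
        m *= factor + factor
    else:
        scale = 35
    factor -= 22 + scale
    factor -= 9
    return m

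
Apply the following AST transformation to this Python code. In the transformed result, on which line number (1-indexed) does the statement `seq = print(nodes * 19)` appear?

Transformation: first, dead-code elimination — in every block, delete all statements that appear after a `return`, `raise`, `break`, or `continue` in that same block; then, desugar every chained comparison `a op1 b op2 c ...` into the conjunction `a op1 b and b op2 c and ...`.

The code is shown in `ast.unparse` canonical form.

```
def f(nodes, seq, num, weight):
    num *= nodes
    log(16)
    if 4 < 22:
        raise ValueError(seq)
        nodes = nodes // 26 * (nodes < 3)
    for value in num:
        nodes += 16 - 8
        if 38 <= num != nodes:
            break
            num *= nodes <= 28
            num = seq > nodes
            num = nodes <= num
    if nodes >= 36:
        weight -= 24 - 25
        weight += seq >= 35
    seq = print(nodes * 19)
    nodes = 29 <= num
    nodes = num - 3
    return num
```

Transformed code:
def f(nodes, seq, num, weight):
    num *= nodes
    log(16)
    if 4 < 22:
        raise ValueError(seq)
    for value in num:
        nodes += 16 - 8
        if 38 <= num and num != nodes:
            break
    if nodes >= 36:
        weight -= 24 - 25
        weight += seq >= 35
    seq = print(nodes * 19)
    nodes = 29 <= num
    nodes = num - 3
    return num

13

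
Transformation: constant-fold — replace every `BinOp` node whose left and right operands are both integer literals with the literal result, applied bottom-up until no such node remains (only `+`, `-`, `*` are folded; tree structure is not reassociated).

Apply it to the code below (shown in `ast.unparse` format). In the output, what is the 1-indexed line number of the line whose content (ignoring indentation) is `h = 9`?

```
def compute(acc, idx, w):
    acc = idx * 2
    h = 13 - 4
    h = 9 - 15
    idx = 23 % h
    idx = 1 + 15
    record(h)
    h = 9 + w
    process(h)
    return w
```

Transformed code:
def compute(acc, idx, w):
    acc = idx * 2
    h = 9
    h = -6
    idx = 23 % h
    idx = 16
    record(h)
    h = 9 + w
    process(h)
    return w

3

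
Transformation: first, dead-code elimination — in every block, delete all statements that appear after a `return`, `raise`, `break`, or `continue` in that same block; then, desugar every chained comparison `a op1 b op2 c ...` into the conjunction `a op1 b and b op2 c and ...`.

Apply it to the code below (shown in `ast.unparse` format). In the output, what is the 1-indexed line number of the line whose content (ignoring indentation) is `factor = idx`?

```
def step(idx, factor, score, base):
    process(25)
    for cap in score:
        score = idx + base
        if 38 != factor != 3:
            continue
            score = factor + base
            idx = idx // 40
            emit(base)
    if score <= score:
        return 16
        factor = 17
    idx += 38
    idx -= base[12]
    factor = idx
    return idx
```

11

Transformed code:
def step(idx, factor, score, base):
    process(25)
    for cap in score:
        score = idx + base
        if 38 != factor and factor != 3:
            continue
    if score <= score:
        return 16
    idx += 38
    idx -= base[12]
    factor = idx
    return idx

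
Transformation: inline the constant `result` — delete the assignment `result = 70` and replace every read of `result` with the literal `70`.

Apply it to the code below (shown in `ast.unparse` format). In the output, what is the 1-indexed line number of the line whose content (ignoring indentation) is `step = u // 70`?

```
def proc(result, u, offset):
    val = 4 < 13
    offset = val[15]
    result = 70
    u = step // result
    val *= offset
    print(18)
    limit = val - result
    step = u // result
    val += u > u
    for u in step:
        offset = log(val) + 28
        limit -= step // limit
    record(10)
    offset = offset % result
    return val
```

Transformed code:
def proc(result, u, offset):
    val = 4 < 13
    offset = val[15]
    u = step // 70
    val *= offset
    print(18)
    limit = val - 70
    step = u // 70
    val += u > u
    for u in step:
        offset = log(val) + 28
        limit -= step // limit
    record(10)
    offset = offset % 70
    return val

8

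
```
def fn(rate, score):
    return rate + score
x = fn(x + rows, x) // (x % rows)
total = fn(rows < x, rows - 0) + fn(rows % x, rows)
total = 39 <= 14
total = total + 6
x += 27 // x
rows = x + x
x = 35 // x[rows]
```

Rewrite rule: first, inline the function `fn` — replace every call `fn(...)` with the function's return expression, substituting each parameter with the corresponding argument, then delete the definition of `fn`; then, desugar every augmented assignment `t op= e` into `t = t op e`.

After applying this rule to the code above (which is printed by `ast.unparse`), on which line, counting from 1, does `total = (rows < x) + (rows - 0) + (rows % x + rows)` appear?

2

Transformed code:
x = (x + rows + x) // (x % rows)
total = (rows < x) + (rows - 0) + (rows % x + rows)
total = 39 <= 14
total = total + 6
x = x + 27 // x
rows = x + x
x = 35 // x[rows]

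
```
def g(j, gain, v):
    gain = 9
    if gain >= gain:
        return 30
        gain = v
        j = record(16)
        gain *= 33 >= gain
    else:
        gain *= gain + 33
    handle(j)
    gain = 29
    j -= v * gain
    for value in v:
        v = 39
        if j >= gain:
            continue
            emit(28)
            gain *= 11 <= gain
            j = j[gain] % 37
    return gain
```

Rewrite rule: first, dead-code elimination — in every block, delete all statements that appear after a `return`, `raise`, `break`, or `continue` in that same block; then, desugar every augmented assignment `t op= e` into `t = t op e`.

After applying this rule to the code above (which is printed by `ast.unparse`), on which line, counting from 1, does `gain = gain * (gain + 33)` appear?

6

Transformed code:
def g(j, gain, v):
    gain = 9
    if gain >= gain:
        return 30
    else:
        gain = gain * (gain + 33)
    handle(j)
    gain = 29
    j = j - v * gain
    for value in v:
        v = 39
        if j >= gain:
            continue
    return gain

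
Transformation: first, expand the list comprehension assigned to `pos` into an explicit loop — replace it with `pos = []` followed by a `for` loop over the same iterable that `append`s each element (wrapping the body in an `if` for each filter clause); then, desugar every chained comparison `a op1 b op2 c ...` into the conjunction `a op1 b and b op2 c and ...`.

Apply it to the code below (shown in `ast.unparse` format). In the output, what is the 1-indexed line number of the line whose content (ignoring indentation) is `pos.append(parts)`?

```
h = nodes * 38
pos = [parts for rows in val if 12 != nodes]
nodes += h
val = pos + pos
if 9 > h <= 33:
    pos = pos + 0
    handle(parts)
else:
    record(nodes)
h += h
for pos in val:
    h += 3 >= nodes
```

5

Transformed code:
h = nodes * 38
pos = []
for rows in val:
    if 12 != nodes:
        pos.append(parts)
nodes += h
val = pos + pos
if 9 > h and h <= 33:
    pos = pos + 0
    handle(parts)
else:
    record(nodes)
h += h
for pos in val:
    h += 3 >= nodes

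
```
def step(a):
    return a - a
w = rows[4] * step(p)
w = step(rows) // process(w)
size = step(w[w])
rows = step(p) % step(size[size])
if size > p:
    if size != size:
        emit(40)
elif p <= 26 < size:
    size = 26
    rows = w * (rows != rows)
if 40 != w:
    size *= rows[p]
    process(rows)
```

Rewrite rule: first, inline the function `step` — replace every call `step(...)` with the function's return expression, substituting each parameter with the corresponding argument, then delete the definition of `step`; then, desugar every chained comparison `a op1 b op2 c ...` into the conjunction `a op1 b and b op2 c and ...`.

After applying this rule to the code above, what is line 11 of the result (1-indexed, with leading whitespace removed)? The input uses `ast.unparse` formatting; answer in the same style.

if 40 != w:

Transformed code:
w = rows[4] * (p - p)
w = (rows - rows) // process(w)
size = w[w] - w[w]
rows = (p - p) % (size[size] - size[size])
if size > p:
    if size != size:
        emit(40)
elif p <= 26 and 26 < size:
    size = 26
    rows = w * (rows != rows)
if 40 != w:
    size *= rows[p]
    process(rows)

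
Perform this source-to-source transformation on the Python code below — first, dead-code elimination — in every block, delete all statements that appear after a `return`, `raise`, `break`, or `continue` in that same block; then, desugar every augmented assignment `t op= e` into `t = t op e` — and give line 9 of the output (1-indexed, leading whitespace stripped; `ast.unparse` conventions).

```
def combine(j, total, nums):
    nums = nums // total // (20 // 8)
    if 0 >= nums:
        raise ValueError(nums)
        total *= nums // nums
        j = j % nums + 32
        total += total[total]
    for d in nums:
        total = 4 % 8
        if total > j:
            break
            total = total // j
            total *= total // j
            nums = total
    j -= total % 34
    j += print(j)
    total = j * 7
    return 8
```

Transformed code:
def combine(j, total, nums):
    nums = nums // total // (20 // 8)
    if 0 >= nums:
        raise ValueError(nums)
    for d in nums:
        total = 4 % 8
        if total > j:
            break
    j = j - total % 34
    j = j + print(j)
    total = j * 7
    return 8

j = j - total % 34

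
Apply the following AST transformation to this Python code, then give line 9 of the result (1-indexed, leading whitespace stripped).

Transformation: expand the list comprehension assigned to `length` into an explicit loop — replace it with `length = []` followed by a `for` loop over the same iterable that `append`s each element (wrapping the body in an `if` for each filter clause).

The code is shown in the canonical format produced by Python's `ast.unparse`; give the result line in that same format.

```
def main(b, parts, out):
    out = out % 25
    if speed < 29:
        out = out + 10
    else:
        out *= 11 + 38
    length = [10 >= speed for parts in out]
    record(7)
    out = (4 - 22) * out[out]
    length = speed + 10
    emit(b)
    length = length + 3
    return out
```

length.append(10 >= speed)

Transformed code:
def main(b, parts, out):
    out = out % 25
    if speed < 29:
        out = out + 10
    else:
        out *= 11 + 38
    length = []
    for parts in out:
        length.append(10 >= speed)
    record(7)
    out = (4 - 22) * out[out]
    length = speed + 10
    emit(b)
    length = length + 3
    return out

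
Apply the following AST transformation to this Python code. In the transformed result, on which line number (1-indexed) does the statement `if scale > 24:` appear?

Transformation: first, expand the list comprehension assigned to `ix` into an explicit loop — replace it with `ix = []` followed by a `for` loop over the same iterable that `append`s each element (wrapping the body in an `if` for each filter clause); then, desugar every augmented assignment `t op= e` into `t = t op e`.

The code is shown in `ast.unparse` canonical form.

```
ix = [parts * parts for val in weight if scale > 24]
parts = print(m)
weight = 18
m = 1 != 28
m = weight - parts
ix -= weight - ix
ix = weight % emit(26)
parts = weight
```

3

Transformed code:
ix = []
for val in weight:
    if scale > 24:
        ix.append(parts * parts)
parts = print(m)
weight = 18
m = 1 != 28
m = weight - parts
ix = ix - (weight - ix)
ix = weight % emit(26)
parts = weight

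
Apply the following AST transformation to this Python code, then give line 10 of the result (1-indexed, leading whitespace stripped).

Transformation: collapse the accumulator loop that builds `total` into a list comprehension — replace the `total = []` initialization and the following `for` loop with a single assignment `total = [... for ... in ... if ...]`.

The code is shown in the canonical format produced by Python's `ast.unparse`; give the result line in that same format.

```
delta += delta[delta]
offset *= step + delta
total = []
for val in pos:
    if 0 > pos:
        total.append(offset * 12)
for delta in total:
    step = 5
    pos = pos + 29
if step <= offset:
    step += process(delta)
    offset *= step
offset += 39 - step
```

offset += 39 - step

Transformed code:
delta += delta[delta]
offset *= step + delta
total = [offset * 12 for val in pos if 0 > pos]
for delta in total:
    step = 5
    pos = pos + 29
if step <= offset:
    step += process(delta)
    offset *= step
offset += 39 - step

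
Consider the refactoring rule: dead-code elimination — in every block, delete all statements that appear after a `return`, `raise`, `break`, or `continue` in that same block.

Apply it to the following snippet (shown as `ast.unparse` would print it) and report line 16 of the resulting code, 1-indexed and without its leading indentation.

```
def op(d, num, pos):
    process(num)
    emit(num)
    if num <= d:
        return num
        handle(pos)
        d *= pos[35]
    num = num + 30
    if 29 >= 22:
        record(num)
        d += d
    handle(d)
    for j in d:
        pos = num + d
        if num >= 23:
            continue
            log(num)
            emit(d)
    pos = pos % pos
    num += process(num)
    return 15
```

Transformed code:
def op(d, num, pos):
    process(num)
    emit(num)
    if num <= d:
        return num
    num = num + 30
    if 29 >= 22:
        record(num)
        d += d
    handle(d)
    for j in d:
        pos = num + d
        if num >= 23:
            continue
    pos = pos % pos
    num += process(num)
    return 15

num += process(num)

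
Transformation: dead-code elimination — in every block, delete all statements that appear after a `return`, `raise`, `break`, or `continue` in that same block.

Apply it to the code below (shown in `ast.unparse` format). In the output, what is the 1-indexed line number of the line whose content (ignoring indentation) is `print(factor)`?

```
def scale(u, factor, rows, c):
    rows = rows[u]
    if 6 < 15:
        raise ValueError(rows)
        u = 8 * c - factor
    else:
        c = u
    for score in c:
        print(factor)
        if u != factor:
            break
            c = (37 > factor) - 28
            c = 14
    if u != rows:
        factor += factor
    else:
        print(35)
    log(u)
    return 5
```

8

Transformed code:
def scale(u, factor, rows, c):
    rows = rows[u]
    if 6 < 15:
        raise ValueError(rows)
    else:
        c = u
    for score in c:
        print(factor)
        if u != factor:
            break
    if u != rows:
        factor += factor
    else:
        print(35)
    log(u)
    return 5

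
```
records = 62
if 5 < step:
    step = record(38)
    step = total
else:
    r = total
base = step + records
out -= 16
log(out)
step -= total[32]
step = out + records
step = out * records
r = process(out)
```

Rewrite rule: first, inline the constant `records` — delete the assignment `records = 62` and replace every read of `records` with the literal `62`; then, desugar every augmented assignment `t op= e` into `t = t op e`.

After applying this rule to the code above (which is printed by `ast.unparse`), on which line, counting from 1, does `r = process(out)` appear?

Transformed code:
if 5 < step:
    step = record(38)
    step = total
else:
    r = total
base = step + 62
out = out - 16
log(out)
step = step - total[32]
step = out + 62
step = out * 62
r = process(out)

12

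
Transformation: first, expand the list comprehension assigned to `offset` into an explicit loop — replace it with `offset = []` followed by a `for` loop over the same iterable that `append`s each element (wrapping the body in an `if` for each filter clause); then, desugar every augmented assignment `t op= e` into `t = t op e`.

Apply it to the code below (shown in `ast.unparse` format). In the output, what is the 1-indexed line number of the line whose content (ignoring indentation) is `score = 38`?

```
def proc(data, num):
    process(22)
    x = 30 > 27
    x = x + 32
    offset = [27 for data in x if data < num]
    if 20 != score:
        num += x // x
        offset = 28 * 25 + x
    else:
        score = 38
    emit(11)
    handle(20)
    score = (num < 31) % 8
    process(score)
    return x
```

Transformed code:
def proc(data, num):
    process(22)
    x = 30 > 27
    x = x + 32
    offset = []
    for data in x:
        if data < num:
            offset.append(27)
    if 20 != score:
        num = num + x // x
        offset = 28 * 25 + x
    else:
        score = 38
    emit(11)
    handle(20)
    score = (num < 31) % 8
    process(score)
    return x

13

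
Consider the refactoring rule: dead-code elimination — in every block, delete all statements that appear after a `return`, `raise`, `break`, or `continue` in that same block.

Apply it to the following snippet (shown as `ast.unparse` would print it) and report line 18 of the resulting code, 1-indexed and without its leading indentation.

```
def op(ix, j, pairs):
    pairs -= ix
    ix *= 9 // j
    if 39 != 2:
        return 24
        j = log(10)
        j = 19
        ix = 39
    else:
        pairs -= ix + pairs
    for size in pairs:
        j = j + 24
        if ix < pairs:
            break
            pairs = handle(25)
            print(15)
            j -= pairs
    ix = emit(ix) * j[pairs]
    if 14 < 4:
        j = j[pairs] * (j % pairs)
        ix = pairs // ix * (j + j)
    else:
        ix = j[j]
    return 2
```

return 2

Transformed code:
def op(ix, j, pairs):
    pairs -= ix
    ix *= 9 // j
    if 39 != 2:
        return 24
    else:
        pairs -= ix + pairs
    for size in pairs:
        j = j + 24
        if ix < pairs:
            break
    ix = emit(ix) * j[pairs]
    if 14 < 4:
        j = j[pairs] * (j % pairs)
        ix = pairs // ix * (j + j)
    else:
        ix = j[j]
    return 2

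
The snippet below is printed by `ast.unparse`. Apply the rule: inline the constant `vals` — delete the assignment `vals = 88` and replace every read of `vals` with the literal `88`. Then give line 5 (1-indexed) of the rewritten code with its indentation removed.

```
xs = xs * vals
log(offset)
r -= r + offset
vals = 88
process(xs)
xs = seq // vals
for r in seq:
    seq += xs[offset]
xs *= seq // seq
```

xs = seq // 88

Transformed code:
xs = xs * 88
log(offset)
r -= r + offset
process(xs)
xs = seq // 88
for r in seq:
    seq += xs[offset]
xs *= seq // seq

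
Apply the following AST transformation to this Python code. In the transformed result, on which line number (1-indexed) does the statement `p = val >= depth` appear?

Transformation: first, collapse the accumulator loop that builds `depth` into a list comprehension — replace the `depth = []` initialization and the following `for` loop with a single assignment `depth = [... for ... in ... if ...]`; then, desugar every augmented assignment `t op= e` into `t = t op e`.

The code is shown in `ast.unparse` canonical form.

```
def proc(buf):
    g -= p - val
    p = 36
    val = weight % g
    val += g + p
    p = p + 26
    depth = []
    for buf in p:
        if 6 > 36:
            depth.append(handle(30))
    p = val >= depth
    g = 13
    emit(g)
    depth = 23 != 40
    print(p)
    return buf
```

8

Transformed code:
def proc(buf):
    g = g - (p - val)
    p = 36
    val = weight % g
    val = val + (g + p)
    p = p + 26
    depth = [handle(30) for buf in p if 6 > 36]
    p = val >= depth
    g = 13
    emit(g)
    depth = 23 != 40
    print(p)
    return buf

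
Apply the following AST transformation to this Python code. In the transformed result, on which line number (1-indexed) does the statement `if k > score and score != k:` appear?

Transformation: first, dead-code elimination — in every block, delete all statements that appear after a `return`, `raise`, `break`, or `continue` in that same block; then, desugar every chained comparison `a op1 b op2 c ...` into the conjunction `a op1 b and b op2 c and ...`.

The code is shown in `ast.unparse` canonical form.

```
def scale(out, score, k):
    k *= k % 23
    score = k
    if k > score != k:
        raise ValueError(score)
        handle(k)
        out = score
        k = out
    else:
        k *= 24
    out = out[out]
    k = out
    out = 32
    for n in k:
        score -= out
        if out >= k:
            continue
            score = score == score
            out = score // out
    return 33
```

4

Transformed code:
def scale(out, score, k):
    k *= k % 23
    score = k
    if k > score and score != k:
        raise ValueError(score)
    else:
        k *= 24
    out = out[out]
    k = out
    out = 32
    for n in k:
        score -= out
        if out >= k:
            continue
    return 33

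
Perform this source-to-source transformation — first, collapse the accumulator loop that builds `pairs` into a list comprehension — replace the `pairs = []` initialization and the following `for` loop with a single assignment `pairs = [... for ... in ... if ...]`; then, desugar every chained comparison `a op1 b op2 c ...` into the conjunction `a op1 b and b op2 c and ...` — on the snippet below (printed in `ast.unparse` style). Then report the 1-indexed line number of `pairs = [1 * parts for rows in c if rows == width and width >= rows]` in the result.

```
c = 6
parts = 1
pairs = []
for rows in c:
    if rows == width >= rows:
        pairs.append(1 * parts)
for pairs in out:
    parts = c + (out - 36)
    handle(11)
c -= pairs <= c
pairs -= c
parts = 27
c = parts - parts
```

Transformed code:
c = 6
parts = 1
pairs = [1 * parts for rows in c if rows == width and width >= rows]
for pairs in out:
    parts = c + (out - 36)
    handle(11)
c -= pairs <= c
pairs -= c
parts = 27
c = parts - parts

3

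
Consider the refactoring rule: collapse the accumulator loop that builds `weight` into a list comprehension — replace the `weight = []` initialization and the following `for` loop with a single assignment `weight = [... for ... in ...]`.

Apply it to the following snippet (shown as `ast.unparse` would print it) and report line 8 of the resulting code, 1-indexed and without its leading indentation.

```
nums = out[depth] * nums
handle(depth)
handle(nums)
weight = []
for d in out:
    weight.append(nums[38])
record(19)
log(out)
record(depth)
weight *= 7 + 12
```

weight *= 7 + 12

Transformed code:
nums = out[depth] * nums
handle(depth)
handle(nums)
weight = [nums[38] for d in out]
record(19)
log(out)
record(depth)
weight *= 7 + 12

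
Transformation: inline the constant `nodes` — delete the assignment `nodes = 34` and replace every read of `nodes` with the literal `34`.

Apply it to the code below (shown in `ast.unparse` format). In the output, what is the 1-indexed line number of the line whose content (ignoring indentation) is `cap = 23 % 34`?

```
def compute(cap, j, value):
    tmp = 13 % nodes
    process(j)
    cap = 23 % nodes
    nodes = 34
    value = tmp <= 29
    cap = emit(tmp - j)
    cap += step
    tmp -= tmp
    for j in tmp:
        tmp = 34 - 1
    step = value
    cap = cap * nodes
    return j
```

Transformed code:
def compute(cap, j, value):
    tmp = 13 % 34
    process(j)
    cap = 23 % 34
    value = tmp <= 29
    cap = emit(tmp - j)
    cap += step
    tmp -= tmp
    for j in tmp:
        tmp = 34 - 1
    step = value
    cap = cap * 34
    return j

4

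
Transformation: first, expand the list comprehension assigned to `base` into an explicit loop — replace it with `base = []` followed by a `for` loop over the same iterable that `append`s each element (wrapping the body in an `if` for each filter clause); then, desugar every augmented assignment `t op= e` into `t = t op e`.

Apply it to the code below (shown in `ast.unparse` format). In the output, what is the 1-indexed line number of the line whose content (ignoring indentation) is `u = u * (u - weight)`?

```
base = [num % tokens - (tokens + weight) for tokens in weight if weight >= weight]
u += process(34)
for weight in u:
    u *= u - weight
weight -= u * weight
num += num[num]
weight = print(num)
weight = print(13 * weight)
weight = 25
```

Transformed code:
base = []
for tokens in weight:
    if weight >= weight:
        base.append(num % tokens - (tokens + weight))
u = u + process(34)
for weight in u:
    u = u * (u - weight)
weight = weight - u * weight
num = num + num[num]
weight = print(num)
weight = print(13 * weight)
weight = 25

7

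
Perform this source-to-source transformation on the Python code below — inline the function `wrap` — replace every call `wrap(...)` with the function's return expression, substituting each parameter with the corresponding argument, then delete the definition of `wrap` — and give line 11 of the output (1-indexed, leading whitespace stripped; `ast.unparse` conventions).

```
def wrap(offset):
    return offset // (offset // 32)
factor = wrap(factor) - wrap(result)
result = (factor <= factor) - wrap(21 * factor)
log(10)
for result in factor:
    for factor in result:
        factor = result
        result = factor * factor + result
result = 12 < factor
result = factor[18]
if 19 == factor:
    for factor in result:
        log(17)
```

Transformed code:
factor = factor // (factor // 32) - result // (result // 32)
result = (factor <= factor) - 21 * factor // (21 * factor // 32)
log(10)
for result in factor:
    for factor in result:
        factor = result
        result = factor * factor + result
result = 12 < factor
result = factor[18]
if 19 == factor:
    for factor in result:
        log(17)

for factor in result:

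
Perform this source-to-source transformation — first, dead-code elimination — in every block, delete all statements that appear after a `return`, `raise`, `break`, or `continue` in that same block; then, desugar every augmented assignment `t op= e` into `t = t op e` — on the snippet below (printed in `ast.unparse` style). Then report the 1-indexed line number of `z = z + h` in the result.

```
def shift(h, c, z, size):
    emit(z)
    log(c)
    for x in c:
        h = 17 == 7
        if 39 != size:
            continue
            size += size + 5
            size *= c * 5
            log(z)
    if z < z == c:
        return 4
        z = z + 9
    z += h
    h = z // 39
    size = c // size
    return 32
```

Transformed code:
def shift(h, c, z, size):
    emit(z)
    log(c)
    for x in c:
        h = 17 == 7
        if 39 != size:
            continue
    if z < z == c:
        return 4
    z = z + h
    h = z // 39
    size = c // size
    return 32

10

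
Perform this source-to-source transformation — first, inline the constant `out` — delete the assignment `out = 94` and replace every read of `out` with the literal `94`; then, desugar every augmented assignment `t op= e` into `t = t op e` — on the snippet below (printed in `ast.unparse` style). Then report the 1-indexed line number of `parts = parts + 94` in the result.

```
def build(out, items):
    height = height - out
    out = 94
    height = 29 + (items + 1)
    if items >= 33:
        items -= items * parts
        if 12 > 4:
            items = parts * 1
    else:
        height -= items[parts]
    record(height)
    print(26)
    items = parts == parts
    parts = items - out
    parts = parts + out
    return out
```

14

Transformed code:
def build(out, items):
    height = height - 94
    height = 29 + (items + 1)
    if items >= 33:
        items = items - items * parts
        if 12 > 4:
            items = parts * 1
    else:
        height = height - items[parts]
    record(height)
    print(26)
    items = parts == parts
    parts = items - 94
    parts = parts + 94
    return 94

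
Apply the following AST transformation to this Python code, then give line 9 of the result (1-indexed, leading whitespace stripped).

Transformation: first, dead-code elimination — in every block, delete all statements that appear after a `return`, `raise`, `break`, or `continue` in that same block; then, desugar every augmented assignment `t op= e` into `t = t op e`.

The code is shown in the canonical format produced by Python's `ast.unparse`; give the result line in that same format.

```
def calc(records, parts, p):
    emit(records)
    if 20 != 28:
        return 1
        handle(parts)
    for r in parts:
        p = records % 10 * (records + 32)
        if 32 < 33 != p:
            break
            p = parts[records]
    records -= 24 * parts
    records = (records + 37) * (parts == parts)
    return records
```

Transformed code:
def calc(records, parts, p):
    emit(records)
    if 20 != 28:
        return 1
    for r in parts:
        p = records % 10 * (records + 32)
        if 32 < 33 != p:
            break
    records = records - 24 * parts
    records = (records + 37) * (parts == parts)
    return records

records = records - 24 * parts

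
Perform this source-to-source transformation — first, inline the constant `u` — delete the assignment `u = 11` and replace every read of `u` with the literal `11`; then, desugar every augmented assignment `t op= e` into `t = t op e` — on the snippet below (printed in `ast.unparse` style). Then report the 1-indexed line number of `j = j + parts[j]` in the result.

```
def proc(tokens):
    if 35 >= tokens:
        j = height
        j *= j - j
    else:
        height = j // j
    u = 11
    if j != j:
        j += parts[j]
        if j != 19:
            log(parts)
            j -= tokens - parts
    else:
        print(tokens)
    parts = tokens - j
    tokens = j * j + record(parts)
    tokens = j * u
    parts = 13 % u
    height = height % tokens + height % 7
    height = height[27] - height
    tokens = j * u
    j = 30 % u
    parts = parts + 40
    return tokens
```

8

Transformed code:
def proc(tokens):
    if 35 >= tokens:
        j = height
        j = j * (j - j)
    else:
        height = j // j
    if j != j:
        j = j + parts[j]
        if j != 19:
            log(parts)
            j = j - (tokens - parts)
    else:
        print(tokens)
    parts = tokens - j
    tokens = j * j + record(parts)
    tokens = j * 11
    parts = 13 % 11
    height = height % tokens + height % 7
    height = height[27] - height
    tokens = j * 11
    j = 30 % 11
    parts = parts + 40
    return tokens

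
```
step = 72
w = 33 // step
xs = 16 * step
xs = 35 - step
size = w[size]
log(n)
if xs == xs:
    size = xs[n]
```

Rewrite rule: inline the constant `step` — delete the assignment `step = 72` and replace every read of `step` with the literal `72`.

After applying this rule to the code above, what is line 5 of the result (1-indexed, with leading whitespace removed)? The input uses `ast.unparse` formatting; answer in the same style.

Transformed code:
w = 33 // 72
xs = 16 * 72
xs = 35 - 72
size = w[size]
log(n)
if xs == xs:
    size = xs[n]

log(n)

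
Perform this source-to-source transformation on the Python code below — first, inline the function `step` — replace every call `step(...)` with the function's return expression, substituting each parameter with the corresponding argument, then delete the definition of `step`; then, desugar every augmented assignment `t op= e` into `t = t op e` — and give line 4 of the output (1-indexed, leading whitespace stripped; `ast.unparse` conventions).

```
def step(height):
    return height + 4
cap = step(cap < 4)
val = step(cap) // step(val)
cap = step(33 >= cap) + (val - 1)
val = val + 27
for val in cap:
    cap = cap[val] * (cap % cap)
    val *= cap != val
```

Transformed code:
cap = (cap < 4) + 4
val = (cap + 4) // (val + 4)
cap = (33 >= cap) + 4 + (val - 1)
val = val + 27
for val in cap:
    cap = cap[val] * (cap % cap)
    val = val * (cap != val)

val = val + 27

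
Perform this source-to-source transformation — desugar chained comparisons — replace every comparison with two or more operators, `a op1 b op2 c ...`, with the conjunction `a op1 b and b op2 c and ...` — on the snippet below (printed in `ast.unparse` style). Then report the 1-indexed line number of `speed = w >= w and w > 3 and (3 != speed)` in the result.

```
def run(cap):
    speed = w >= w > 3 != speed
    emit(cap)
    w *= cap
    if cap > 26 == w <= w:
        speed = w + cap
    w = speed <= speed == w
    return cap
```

Transformed code:
def run(cap):
    speed = w >= w and w > 3 and (3 != speed)
    emit(cap)
    w *= cap
    if cap > 26 and 26 == w and (w <= w):
        speed = w + cap
    w = speed <= speed and speed == w
    return cap

2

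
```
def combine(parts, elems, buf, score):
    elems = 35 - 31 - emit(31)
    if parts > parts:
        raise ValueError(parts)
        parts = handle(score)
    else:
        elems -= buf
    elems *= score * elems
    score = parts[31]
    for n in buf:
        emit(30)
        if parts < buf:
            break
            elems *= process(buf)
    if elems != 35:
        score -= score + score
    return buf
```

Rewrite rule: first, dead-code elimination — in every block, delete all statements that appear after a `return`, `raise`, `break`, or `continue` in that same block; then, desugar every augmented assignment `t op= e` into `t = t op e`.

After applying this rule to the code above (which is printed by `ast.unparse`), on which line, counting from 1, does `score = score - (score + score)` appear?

14

Transformed code:
def combine(parts, elems, buf, score):
    elems = 35 - 31 - emit(31)
    if parts > parts:
        raise ValueError(parts)
    else:
        elems = elems - buf
    elems = elems * (score * elems)
    score = parts[31]
    for n in buf:
        emit(30)
        if parts < buf:
            break
    if elems != 35:
        score = score - (score + score)
    return buf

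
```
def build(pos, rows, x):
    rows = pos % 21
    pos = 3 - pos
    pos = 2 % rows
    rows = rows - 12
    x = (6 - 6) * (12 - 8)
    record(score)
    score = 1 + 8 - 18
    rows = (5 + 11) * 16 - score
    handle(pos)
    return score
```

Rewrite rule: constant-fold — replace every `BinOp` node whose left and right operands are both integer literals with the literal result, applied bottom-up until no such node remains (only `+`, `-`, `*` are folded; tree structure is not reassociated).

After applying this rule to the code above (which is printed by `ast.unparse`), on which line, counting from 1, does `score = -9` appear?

8

Transformed code:
def build(pos, rows, x):
    rows = pos % 21
    pos = 3 - pos
    pos = 2 % rows
    rows = rows - 12
    x = 0
    record(score)
    score = -9
    rows = 256 - score
    handle(pos)
    return score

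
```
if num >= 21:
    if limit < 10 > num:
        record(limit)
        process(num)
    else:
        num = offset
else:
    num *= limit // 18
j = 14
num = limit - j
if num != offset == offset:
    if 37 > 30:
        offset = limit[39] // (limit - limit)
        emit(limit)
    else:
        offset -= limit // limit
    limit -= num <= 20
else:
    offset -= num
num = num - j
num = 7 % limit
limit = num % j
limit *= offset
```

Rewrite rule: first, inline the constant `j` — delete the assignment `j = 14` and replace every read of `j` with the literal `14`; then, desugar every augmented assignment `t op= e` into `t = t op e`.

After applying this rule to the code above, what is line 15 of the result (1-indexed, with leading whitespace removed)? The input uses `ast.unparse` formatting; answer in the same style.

offset = offset - limit // limit

Transformed code:
if num >= 21:
    if limit < 10 > num:
        record(limit)
        process(num)
    else:
        num = offset
else:
    num = num * (limit // 18)
num = limit - 14
if num != offset == offset:
    if 37 > 30:
        offset = limit[39] // (limit - limit)
        emit(limit)
    else:
        offset = offset - limit // limit
    limit = limit - (num <= 20)
else:
    offset = offset - num
num = num - 14
num = 7 % limit
limit = num % 14
limit = limit * offset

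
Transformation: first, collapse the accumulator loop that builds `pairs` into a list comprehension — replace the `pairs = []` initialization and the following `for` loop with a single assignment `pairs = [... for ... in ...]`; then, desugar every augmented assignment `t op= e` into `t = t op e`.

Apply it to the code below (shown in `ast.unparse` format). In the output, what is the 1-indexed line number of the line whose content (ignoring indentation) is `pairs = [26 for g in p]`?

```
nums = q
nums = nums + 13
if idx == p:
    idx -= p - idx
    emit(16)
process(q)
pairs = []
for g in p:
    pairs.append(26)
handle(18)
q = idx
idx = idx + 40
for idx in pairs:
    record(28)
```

Transformed code:
nums = q
nums = nums + 13
if idx == p:
    idx = idx - (p - idx)
    emit(16)
process(q)
pairs = [26 for g in p]
handle(18)
q = idx
idx = idx + 40
for idx in pairs:
    record(28)

7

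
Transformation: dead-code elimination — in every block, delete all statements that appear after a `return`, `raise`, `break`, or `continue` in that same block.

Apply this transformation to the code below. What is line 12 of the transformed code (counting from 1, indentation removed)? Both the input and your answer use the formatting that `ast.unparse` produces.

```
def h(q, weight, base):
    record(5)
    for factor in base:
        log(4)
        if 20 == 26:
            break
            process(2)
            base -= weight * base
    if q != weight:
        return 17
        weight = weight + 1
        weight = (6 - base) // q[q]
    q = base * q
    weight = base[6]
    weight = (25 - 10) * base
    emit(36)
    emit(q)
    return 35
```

emit(36)

Transformed code:
def h(q, weight, base):
    record(5)
    for factor in base:
        log(4)
        if 20 == 26:
            break
    if q != weight:
        return 17
    q = base * q
    weight = base[6]
    weight = (25 - 10) * base
    emit(36)
    emit(q)
    return 35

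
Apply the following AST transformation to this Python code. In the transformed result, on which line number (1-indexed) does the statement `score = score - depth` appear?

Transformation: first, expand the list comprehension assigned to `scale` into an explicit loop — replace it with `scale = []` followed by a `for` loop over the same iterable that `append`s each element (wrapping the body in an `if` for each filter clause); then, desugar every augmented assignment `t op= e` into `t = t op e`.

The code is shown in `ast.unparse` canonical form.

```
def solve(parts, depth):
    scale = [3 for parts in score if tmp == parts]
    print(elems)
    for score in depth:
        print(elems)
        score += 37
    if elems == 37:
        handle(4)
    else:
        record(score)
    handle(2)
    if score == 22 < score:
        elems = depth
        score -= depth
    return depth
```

Transformed code:
def solve(parts, depth):
    scale = []
    for parts in score:
        if tmp == parts:
            scale.append(3)
    print(elems)
    for score in depth:
        print(elems)
        score = score + 37
    if elems == 37:
        handle(4)
    else:
        record(score)
    handle(2)
    if score == 22 < score:
        elems = depth
        score = score - depth
    return depth

17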